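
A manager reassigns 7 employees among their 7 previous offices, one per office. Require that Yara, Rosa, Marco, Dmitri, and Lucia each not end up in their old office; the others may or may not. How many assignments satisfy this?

2428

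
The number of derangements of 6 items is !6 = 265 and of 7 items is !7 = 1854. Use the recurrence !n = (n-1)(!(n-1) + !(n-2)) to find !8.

14833

!8 = (8-1)·(!7 + !6) = 7·(1854 + 265) = 7·2119 = 14833.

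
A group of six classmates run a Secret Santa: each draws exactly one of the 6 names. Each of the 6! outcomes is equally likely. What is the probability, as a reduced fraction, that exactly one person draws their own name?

11/30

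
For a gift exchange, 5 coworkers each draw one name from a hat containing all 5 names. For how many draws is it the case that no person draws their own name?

44

The subfactorial !5 = [5!/e] (nearest integer).
5! = 120, and 120/e ≈ 44.15, so !5 = 44.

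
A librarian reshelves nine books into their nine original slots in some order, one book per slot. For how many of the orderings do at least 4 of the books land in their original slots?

6883

# with exactly i fixed is C(9,i)·!(9-i); sum over i=4..9:
  i=4: C(9,4)·!5 = 126·44 = 5544
  i=5: C(9,5)·!4 = 126·9 = 1134
  i=6: C(9,6)·!3 = 84·2 = 168
  i=7: C(9,7)·!2 = 36·1 = 36
  i=8: C(9,8)·!1 = 9·0 = 0
  i=9: C(9,9)·!0 = 1·1 = 1
Total = 6883.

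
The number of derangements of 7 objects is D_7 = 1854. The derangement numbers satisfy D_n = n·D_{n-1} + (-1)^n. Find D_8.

14833

D_8 = 8·1854 + 1 = 14833.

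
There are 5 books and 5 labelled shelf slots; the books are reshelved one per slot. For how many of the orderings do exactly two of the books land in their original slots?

20

Pick the 2 fixed positions: C(5,2) = 10 ways.
The remaining 3 must be deranged: !3 = 2.
Total: 10 × 2 = 20.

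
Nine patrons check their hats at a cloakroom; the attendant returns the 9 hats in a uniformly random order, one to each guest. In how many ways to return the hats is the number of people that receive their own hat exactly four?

Pick the 4 fixed positions: C(9,4) = 126 ways.
The other 5 form a derangement: !5 = 44.
Total: 126 × 44 = 5544.

5544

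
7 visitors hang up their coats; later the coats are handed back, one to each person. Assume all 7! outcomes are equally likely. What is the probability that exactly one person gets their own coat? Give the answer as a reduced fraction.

53/144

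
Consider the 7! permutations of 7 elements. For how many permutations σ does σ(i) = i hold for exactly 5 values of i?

21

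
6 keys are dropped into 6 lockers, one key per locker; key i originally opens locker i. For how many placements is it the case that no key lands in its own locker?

265

Recurrence: !6 = 6·!5 + (-1)^6.
!6 = 6·44 + 1 = 265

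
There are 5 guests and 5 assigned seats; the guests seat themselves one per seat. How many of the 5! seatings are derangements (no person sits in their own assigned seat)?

Use !n = n·!(n-1) + (-1)^n.
!5 = 5·9 - 1 = 44

44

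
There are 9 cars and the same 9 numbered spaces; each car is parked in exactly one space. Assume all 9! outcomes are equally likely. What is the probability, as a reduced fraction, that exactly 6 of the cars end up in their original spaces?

1/2160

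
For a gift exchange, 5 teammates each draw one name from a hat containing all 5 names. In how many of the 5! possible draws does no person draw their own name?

!5 is the nearest integer to 5!/e.
5! = 120, and 120/e ≈ 44.15, so !5 = 44.

44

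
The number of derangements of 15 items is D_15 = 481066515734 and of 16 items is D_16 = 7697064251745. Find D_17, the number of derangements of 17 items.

130850092279664

D_17 = (17-1)·(D_16 + D_15) = 16·(7697064251745 + 481066515734) = 16·8178130767479 = 130850092279664.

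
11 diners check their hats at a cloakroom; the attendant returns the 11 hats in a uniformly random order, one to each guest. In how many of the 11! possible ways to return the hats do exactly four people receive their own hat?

Choose which 4 of the 11 are fixed: C(11,4) = 330.
The other 7 form a derangement: !7 = 1854.
Total: 330 × 1854 = 611820.

611820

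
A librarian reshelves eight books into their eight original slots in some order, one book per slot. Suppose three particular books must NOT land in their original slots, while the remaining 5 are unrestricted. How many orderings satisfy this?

27240

Let A_j be the event that the j-th constrained one is fixed. By inclusion-exclusion over the 3 events:
Σ_{j=0}^{3} (-1)^j C(3,j)(8-j)!
= C(3,0)·8! - C(3,1)·7! + C(3,2)·6! - C(3,3)·5!
= 40320 - 15120 + 2160 - 120
= 27240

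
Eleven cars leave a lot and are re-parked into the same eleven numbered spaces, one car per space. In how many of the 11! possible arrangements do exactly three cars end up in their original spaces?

2447445

Pick the 3 fixed positions: C(11,3) = 165 ways.
The other 8 form a derangement: !8 = 14833.
Total: 165 × 14833 = 2447445.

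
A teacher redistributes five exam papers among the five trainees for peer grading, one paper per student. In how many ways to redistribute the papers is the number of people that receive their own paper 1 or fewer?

89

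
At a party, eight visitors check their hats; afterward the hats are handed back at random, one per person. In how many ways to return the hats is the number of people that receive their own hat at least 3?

3235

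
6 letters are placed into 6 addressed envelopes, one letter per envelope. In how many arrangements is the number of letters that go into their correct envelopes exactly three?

40

Pick the 3 fixed positions: C(6,3) = 20 ways.
The other 3 form a derangement: !3 = 2.
Total: 20 × 2 = 40.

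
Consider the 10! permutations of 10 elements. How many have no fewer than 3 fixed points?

291394

Sum C(10,i)·!(10-i) for i = 3..10:
  i=3: C(10,3)·!7 = 120·1854 = 222480
  i=4: C(10,4)·!6 = 210·265 = 55650
  i=5: C(10,5)·!5 = 252·44 = 11088
  i=6: C(10,6)·!4 = 210·9 = 1890
  i=7: C(10,7)·!3 = 120·2 = 240
  i=8: C(10,8)·!2 = 45·1 = 45
  i=9: C(10,9)·!1 = 10·0 = 0
  i=10: C(10,10)·!0 = 1·1 = 1
Total = 291394.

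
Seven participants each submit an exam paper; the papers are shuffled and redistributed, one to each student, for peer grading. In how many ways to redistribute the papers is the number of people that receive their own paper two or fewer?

4633

Sum C(7,i)·!(7-i) for i = 0..2:
  i=0: C(7,0)·!7 = 1·1854 = 1854
  i=1: C(7,1)·!6 = 7·265 = 1855
  i=2: C(7,2)·!5 = 21·44 = 924
Total = 4633.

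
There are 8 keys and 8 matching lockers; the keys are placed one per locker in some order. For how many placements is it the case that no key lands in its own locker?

By inclusion-exclusion, !8 = Σ (-1)^k · 8!/k! for k=0..8
= 8! - 8!/1! + 8!/2! - 8!/3! + 8!/4! - 8!/5! + 8!/6! - 8!/7! + 8!/8!
= 40320 - 40320 + 20160 - 6720 + 1680 - 336 + 56 - 8 + 1
= 14833

14833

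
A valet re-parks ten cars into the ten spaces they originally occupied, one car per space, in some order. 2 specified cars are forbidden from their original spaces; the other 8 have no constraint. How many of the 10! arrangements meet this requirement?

2943360

Inclusion-exclusion on the 2 forbidden self-matches:
Σ_{j=0}^{2} (-1)^j C(2,j)(10-j)!
= C(2,0)·10! - C(2,1)·9! + C(2,2)·8!
= 3628800 - 725760 + 40320
= 2943360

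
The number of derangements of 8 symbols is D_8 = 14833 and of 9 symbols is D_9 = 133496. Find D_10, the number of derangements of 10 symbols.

1334961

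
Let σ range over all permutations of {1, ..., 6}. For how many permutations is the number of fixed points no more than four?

719

# with exactly i fixed is C(6,i)·!(6-i); sum over i=0..4:
  i=0: C(6,0)·!6 = 1·265 = 265
  i=1: C(6,1)·!5 = 6·44 = 264
  i=2: C(6,2)·!4 = 15·9 = 135
  i=3: C(6,3)·!3 = 20·2 = 40
  i=4: C(6,4)·!2 = 15·1 = 15
Total = 719.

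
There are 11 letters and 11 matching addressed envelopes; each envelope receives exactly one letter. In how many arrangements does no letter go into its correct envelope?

!11 is the nearest integer to 11!/e.
11! = 39916800, and 39916800/e ≈ 14684570.08, so !11 = 14684570.

14684570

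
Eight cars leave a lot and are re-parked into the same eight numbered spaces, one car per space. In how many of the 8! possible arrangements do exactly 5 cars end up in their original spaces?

Choose which 5 of the 8 are fixed: C(8,5) = 56.
The other 3 form a derangement: !3 = 2.
Total: 56 × 2 = 112.

112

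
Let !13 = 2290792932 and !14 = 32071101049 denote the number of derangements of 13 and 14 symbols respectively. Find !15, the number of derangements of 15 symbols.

481066515734

!15 = (15-1)·(!14 + !13) = 14·(32071101049 + 2290792932) = 14·34361893981 = 481066515734.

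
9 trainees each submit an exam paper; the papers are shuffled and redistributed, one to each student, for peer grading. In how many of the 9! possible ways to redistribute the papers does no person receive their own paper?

By inclusion-exclusion, !9 = Σ (-1)^k · 9!/k! for k=0..9
= 9! - 9!/1! + 9!/2! - 9!/3! + 9!/4! - 9!/5! + 9!/6! - 9!/7! + 9!/8! - 9!/9!
= 362880 - 362880 + 181440 - 60480 + 15120 - 3024 + 504 - 72 + 9 - 1
= 133496

133496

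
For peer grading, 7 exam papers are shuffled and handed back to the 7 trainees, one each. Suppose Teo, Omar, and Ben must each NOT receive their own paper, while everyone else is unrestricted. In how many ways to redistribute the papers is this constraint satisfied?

3216

Inclusion-exclusion on the 3 forbidden self-matches:
Σ_{j=0}^{3} (-1)^j C(3,j)(7-j)!
= C(3,0)·7! - C(3,1)·6! + C(3,2)·5! - C(3,3)·4!
= 5040 - 2160 + 360 - 24
= 3216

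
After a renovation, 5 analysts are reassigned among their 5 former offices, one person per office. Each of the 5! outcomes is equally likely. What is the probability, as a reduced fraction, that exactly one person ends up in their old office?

Favorable outcomes: C(5,1)·!4 = 5·9 = 45.
Total outcomes: 5! = 120.
Probability = 45/120 = 3/8.

3/8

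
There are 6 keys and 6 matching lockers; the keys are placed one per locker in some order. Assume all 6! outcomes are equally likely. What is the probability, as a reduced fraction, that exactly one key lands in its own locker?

11/30

Favorable outcomes: C(6,1)·!5 = 6·44 = 264.
Total outcomes: 6! = 720.
Probability = 264/720 = 11/30.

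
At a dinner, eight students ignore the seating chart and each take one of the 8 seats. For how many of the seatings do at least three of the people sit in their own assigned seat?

Sum C(8,i)·!(8-i) for i = 3..8:
  i=3: C(8,3)·!5 = 56·44 = 2464
  i=4: C(8,4)·!4 = 70·9 = 630
  i=5: C(8,5)·!3 = 56·2 = 112
  i=6: C(8,6)·!2 = 28·1 = 28
  i=7: C(8,7)·!1 = 8·0 = 0
  i=8: C(8,8)·!0 = 1·1 = 1
Total = 3235.

3235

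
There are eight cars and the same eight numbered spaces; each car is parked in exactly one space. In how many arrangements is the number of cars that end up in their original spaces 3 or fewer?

# with exactly i fixed is C(8,i)·!(8-i); sum over i=0..3:
  i=0: C(8,0)·!8 = 1·14833 = 14833
  i=1: C(8,1)·!7 = 8·1854 = 14832
  i=2: C(8,2)·!6 = 28·265 = 7420
  i=3: C(8,3)·!5 = 56·44 = 2464
Total = 39549.

39549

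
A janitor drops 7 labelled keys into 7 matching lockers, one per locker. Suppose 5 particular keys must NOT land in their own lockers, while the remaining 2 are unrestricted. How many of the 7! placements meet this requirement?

Let A_j be the event that the j-th constrained one is fixed. By inclusion-exclusion over the 5 events:
Σ_{j=0}^{5} (-1)^j C(5,j)(7-j)!
= C(5,0)·7! - C(5,1)·6! + C(5,2)·5! - C(5,3)·4! + C(5,4)·3! - C(5,5)·2!
= 5040 - 3600 + 1200 - 240 + 30 - 2
= 2428

2428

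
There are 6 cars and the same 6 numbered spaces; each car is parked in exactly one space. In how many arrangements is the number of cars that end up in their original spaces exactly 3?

Pick the 3 fixed positions: C(6,3) = 20 ways.
The other 3 form a derangement: !3 = 2.
Total: 20 × 2 = 40.

40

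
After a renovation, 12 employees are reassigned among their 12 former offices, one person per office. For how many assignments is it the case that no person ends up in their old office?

176214841

Recurrence: !12 = 11·(!11 + !10).
!12 = 11·(14684570 + 1334961) = 11·16019531 = 176214841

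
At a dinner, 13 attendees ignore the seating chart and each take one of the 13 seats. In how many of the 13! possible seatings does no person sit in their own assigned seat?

!13 is the nearest integer to 13!/e.
13! = 6227020800, and 6227020800/e ≈ 2290792932.07, so !13 = 2290792932.

2290792932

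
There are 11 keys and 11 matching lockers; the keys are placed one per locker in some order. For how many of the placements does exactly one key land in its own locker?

Pick the single fixed position: C(11,1) = 11 ways.
The other 10 form a derangement: !10 = 1334961.
Total: 11 × 1334961 = 14684571.

14684571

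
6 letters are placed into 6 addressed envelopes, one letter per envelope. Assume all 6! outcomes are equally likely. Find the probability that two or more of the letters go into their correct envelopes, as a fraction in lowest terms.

Favorable outcomes: Σ_{i≥2} C(6,i)·!(6-i) = 15·9 + 20·2 + 15·1 + 6·0 + 1·1 = 191.
Total outcomes: 6! = 720.
Probability = 191/720 = 191/720.

191/720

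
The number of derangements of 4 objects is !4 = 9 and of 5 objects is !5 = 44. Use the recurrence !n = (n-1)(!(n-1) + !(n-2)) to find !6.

265

!6 = (6-1)·(!5 + !4) = 5·(44 + 9) = 5·53 = 265.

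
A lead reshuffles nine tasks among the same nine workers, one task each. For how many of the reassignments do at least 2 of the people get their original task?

# with exactly i fixed is C(9,i)·!(9-i); sum over i=2..9:
  i=2: C(9,2)·!7 = 36·1854 = 66744
  i=3: C(9,3)·!6 = 84·265 = 22260
  i=4: C(9,4)·!5 = 126·44 = 5544
  i=5: C(9,5)·!4 = 126·9 = 1134
  i=6: C(9,6)·!3 = 84·2 = 168
  i=7: C(9,7)·!2 = 36·1 = 36
  i=8: C(9,8)·!1 = 9·0 = 0
  i=9: C(9,9)·!0 = 1·1 = 1
Total = 95887.

95887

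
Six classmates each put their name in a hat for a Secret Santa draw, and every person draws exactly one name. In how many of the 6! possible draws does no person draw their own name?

265

By inclusion-exclusion, !6 = Σ (-1)^k · 6!/k! for k=0..6
= 6! - 6!/1! + 6!/2! - 6!/3! + 6!/4! - 6!/5! + 6!/6!
= 720 - 720 + 360 - 120 + 30 - 6 + 1
= 265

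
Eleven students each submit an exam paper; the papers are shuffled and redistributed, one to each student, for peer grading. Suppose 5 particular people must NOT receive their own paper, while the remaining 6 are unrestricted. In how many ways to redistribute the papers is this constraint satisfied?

25022880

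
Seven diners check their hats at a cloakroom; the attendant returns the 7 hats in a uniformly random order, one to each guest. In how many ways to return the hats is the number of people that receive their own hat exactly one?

1855

Choose which one of the 7 is fixed: C(7,1) = 7.
The remaining 6 must be deranged: !6 = 265.
Total: 7 × 265 = 1855.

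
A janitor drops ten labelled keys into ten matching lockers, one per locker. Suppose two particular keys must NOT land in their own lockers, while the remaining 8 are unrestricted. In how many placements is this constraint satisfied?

2943360

Let A_j be the event that the j-th constrained one is fixed. By inclusion-exclusion over the 2 events:
Σ_{j=0}^{2} (-1)^j C(2,j)(10-j)!
= C(2,0)·10! - C(2,1)·9! + C(2,2)·8!
= 3628800 - 725760 + 40320
= 2943360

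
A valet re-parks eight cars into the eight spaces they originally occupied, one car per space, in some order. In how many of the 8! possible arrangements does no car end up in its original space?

14833

!8 = 8! · Σ_{k=0}^{8} (-1)^k/k!
= 8! - 8!/1! + 8!/2! - 8!/3! + 8!/4! - 8!/5! + 8!/6! - 8!/7! + 8!/8!
= 40320 - 40320 + 20160 - 6720 + 1680 - 336 + 56 - 8 + 1
= 14833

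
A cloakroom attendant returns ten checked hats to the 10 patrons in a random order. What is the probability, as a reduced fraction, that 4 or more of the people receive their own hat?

Favorable outcomes: Σ_{i≥4} C(10,i)·!(10-i) = 210·265 + 252·44 + 210·9 + 120·2 + 45·1 + 10·0 + 1·1 = 68914.
Total outcomes: 10! = 3628800.
Probability = 68914/3628800 = 34457/1814400.

34457/1814400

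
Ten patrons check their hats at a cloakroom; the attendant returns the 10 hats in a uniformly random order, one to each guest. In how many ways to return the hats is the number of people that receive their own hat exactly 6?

1890

Pick the 6 fixed positions: C(10,6) = 210 ways.
The remaining 4 must be deranged: !4 = 9.
Total: 210 × 9 = 1890.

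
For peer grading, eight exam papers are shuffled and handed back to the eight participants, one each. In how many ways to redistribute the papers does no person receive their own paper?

The subfactorial !8 = [8!/e] (nearest integer).
8! = 40320, and 40320/e ≈ 14832.90, so !8 = 14833.

14833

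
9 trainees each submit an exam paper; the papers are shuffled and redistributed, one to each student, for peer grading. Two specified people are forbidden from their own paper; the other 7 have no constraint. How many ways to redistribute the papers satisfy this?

287280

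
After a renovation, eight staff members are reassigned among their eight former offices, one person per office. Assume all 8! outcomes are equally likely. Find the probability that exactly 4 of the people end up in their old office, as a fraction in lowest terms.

Favorable outcomes: C(8,4)·!4 = 70·9 = 630.
Total outcomes: 8! = 40320.
Probability = 630/40320 = 1/64.

1/64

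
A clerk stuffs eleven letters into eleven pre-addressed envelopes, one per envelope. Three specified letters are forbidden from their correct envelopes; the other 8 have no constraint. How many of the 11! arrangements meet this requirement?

Inclusion-exclusion on the 3 forbidden self-matches:
Σ_{j=0}^{3} (-1)^j C(3,j)(11-j)!
= C(3,0)·11! - C(3,1)·10! + C(3,2)·9! - C(3,3)·8!
= 39916800 - 10886400 + 1088640 - 40320
= 30078720

30078720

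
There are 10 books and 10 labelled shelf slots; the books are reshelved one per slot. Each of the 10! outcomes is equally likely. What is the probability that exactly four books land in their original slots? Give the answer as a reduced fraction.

53/3456

Favorable outcomes: C(10,4)·!6 = 210·265 = 55650.
Total outcomes: 10! = 3628800.
Probability = 55650/3628800 = 53/3456.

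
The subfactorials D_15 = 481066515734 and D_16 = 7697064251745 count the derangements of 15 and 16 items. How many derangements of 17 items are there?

D_17 = (17-1)·(D_16 + D_15) = 16·(7697064251745 + 481066515734) = 16·8178130767479 = 130850092279664.

130850092279664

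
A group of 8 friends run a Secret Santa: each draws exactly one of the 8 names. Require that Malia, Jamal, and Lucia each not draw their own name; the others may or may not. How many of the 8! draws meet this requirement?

27240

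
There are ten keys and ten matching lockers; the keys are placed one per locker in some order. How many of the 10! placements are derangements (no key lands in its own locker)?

1334961

Use !n = n·!(n-1) + (-1)^n.
!10 = 10·133496 + 1 = 1334961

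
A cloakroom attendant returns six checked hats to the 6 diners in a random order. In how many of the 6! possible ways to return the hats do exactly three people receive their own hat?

40

Choose which 3 of the 6 are fixed: C(6,3) = 20.
The other 3 form a derangement: !3 = 2.
Total: 20 × 2 = 40.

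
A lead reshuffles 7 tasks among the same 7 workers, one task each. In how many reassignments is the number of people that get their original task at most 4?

5018

# with exactly i fixed is C(7,i)·!(7-i); sum over i=0..4:
  i=0: C(7,0)·!7 = 1·1854 = 1854
  i=1: C(7,1)·!6 = 7·265 = 1855
  i=2: C(7,2)·!5 = 21·44 = 924
  i=3: C(7,3)·!4 = 35·9 = 315
  i=4: C(7,4)·!3 = 35·2 = 70
Total = 5018.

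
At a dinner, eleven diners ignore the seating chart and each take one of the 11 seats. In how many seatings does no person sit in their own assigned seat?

By inclusion-exclusion, !11 = Σ (-1)^k · 11!/k! for k=0..11
= 11! - 11!/1! + 11!/2! - 11!/3! + 11!/4! - 11!/5! + 11!/6! - 11!/7! + 11!/8! - 11!/9! + 11!/10! - 11!/11!
= 39916800 - 39916800 + 19958400 - 6652800 + 1663200 - 332640 + 55440 - 7920 + 990 - 110 + 11 - 1
= 14684570

14684570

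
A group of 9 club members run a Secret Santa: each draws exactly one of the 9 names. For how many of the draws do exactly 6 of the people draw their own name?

Choose which 6 of the 9 are fixed: C(9,6) = 84.
The remaining 3 must be deranged: !3 = 2.
Total: 84 × 2 = 168.

168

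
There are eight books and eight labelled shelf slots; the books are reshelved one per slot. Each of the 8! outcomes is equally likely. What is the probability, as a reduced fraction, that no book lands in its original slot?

2119/5760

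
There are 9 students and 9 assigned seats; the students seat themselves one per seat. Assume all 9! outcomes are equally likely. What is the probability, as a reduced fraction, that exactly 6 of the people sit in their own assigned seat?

1/2160

Favorable outcomes: C(9,6)·!3 = 84·2 = 168.
Total outcomes: 9! = 362880.
Probability = 168/362880 = 1/2160.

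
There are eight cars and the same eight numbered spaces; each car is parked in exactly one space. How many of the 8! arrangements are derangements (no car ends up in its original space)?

14833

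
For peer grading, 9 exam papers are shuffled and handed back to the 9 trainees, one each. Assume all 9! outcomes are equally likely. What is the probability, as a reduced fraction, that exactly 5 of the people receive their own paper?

Favorable outcomes: C(9,5)·!4 = 126·9 = 1134.
Total outcomes: 9! = 362880.
Probability = 1134/362880 = 1/320.

1/320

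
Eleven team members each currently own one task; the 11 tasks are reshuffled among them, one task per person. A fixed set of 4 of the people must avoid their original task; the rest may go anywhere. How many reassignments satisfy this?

27422640

Inclusion-exclusion on the 4 forbidden self-matches:
Σ_{j=0}^{4} (-1)^j C(4,j)(11-j)!
= C(4,0)·11! - C(4,1)·10! + C(4,2)·9! - C(4,3)·8! + C(4,4)·7!
= 39916800 - 14515200 + 2177280 - 161280 + 5040
= 27422640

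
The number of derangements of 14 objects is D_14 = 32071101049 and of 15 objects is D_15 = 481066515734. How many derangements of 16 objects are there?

7697064251745

D_16 = (16-1)·(D_15 + D_14) = 15·(481066515734 + 32071101049) = 15·513137616783 = 7697064251745.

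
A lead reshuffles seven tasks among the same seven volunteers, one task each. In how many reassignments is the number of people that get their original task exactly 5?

21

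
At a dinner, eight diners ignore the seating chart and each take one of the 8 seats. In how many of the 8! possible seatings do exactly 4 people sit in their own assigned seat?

Pick the 4 fixed positions: C(8,4) = 70 ways.
The other 4 form a derangement: !4 = 9.
Total: 70 × 9 = 630.

630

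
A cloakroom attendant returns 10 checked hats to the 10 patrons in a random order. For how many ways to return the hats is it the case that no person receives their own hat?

Use !n = (n-1)(!(n-1) + !(n-2)).
!10 = 9·(133496 + 14833) = 9·148329 = 1334961

1334961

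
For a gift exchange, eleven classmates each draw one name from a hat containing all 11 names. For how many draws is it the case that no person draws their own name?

!11 is the nearest integer to 11!/e.
11! = 39916800, and 39916800/e ≈ 14684570.08, so !11 = 14684570.

14684570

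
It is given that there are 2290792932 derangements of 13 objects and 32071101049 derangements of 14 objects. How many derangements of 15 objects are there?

481066515734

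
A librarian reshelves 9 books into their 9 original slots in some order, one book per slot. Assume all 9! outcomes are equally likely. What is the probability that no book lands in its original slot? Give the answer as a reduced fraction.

16687/45360

Favorable outcomes: !9 = 133496.
Total outcomes: 9! = 362880.
Probability = 133496/362880 = 16687/45360.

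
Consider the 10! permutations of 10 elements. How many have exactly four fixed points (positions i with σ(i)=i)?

55650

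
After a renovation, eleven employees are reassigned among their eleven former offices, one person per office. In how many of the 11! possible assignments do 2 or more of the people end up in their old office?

10547659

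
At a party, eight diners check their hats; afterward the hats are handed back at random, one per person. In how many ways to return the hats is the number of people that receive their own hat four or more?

771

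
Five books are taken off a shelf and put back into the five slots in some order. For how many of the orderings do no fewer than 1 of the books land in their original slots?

76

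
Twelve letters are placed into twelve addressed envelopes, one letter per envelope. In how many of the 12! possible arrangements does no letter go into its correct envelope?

176214841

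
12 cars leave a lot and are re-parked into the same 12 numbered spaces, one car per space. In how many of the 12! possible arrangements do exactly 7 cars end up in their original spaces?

34848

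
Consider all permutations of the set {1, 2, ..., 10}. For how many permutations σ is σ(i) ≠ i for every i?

1334961

Recurrence: !10 = 9·(!9 + !8).
!10 = 9·(133496 + 14833) = 9·148329 = 1334961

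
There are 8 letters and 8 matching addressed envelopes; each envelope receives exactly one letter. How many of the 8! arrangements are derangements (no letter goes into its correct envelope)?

14833

By inclusion-exclusion, !8 = Σ (-1)^k · 8!/k! for k=0..8
= 8! - 8!/1! + 8!/2! - 8!/3! + 8!/4! - 8!/5! + 8!/6! - 8!/7! + 8!/8!
= 40320 - 40320 + 20160 - 6720 + 1680 - 336 + 56 - 8 + 1
= 14833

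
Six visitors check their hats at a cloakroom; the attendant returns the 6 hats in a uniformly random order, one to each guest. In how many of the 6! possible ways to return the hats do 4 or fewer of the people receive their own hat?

719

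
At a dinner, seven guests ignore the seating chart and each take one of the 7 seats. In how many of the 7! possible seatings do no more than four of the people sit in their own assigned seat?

5018

# with exactly i fixed is C(7,i)·!(7-i); sum over i=0..4:
  i=0: C(7,0)·!7 = 1·1854 = 1854
  i=1: C(7,1)·!6 = 7·265 = 1855
  i=2: C(7,2)·!5 = 21·44 = 924
  i=3: C(7,3)·!4 = 35·9 = 315
  i=4: C(7,4)·!3 = 35·2 = 70
Total = 5018.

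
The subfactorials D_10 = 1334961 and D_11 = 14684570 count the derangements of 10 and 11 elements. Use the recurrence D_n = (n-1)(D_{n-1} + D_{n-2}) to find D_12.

176214841

D_12 = (12-1)·(D_11 + D_10) = 11·(14684570 + 1334961) = 11·16019531 = 176214841.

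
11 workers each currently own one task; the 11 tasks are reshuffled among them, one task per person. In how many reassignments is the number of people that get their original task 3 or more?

3205379

# with exactly i fixed is C(11,i)·!(11-i); sum over i=3..11:
  i=3: C(11,3)·!8 = 165·14833 = 2447445
  i=4: C(11,4)·!7 = 330·1854 = 611820
  i=5: C(11,5)·!6 = 462·265 = 122430
  i=6: C(11,6)·!5 = 462·44 = 20328
  i=7: C(11,7)·!4 = 330·9 = 2970
  i=8: C(11,8)·!3 = 165·2 = 330
  i=9: C(11,9)·!2 = 55·1 = 55
  i=10: C(11,10)·!1 = 11·0 = 0
  i=11: C(11,11)·!0 = 1·1 = 1
Total = 3205379.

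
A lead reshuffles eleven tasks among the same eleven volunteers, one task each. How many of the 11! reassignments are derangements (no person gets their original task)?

The subfactorial !11 = [11!/e] (nearest integer).
11! = 39916800, and 39916800/e ≈ 14684570.08, so !11 = 14684570.

14684570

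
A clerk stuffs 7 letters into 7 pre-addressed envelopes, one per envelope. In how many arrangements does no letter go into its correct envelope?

The subfactorial !7 = [7!/e] (nearest integer).
7! = 5040, and 5040/e ≈ 1854.11, so !7 = 1854.

1854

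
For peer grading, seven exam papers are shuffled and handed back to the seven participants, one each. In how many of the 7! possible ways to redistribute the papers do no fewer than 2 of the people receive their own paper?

1331

# with exactly i fixed is C(7,i)·!(7-i); sum over i=2..7:
  i=2: C(7,2)·!5 = 21·44 = 924
  i=3: C(7,3)·!4 = 35·9 = 315
  i=4: C(7,4)·!3 = 35·2 = 70
  i=5: C(7,5)·!2 = 21·1 = 21
  i=6: C(7,6)·!1 = 7·0 = 0
  i=7: C(7,7)·!0 = 1·1 = 1
Total = 1331.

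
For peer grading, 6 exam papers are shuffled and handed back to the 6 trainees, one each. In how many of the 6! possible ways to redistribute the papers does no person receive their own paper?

Recurrence: !6 = 5·(!5 + !4).
!6 = 5·(44 + 9) = 5·53 = 265

265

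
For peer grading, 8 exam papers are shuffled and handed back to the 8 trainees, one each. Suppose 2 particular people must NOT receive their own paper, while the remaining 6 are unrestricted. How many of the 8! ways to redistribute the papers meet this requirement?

30960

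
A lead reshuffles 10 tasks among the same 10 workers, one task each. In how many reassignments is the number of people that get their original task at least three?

# with exactly i fixed is C(10,i)·!(10-i); sum over i=3..10:
  i=3: C(10,3)·!7 = 120·1854 = 222480
  i=4: C(10,4)·!6 = 210·265 = 55650
  i=5: C(10,5)·!5 = 252·44 = 11088
  i=6: C(10,6)·!4 = 210·9 = 1890
  i=7: C(10,7)·!3 = 120·2 = 240
  i=8: C(10,8)·!2 = 45·1 = 45
  i=9: C(10,9)·!1 = 10·0 = 0
  i=10: C(10,10)·!0 = 1·1 = 1
Total = 291394.

291394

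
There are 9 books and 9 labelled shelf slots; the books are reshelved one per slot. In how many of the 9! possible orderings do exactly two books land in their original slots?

Choose which 2 of the 9 are fixed: C(9,2) = 36.
The other 7 form a derangement: !7 = 1854.
Total: 36 × 1854 = 66744.

66744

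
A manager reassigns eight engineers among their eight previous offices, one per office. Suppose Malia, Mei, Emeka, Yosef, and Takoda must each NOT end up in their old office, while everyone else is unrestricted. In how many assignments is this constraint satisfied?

Let A_j be the event that the j-th constrained one is fixed. By inclusion-exclusion over the 5 events:
Σ_{j=0}^{5} (-1)^j C(5,j)(8-j)!
= C(5,0)·8! - C(5,1)·7! + C(5,2)·6! - C(5,3)·5! + C(5,4)·4! - C(5,5)·3!
= 40320 - 25200 + 7200 - 1200 + 120 - 6
= 21234

21234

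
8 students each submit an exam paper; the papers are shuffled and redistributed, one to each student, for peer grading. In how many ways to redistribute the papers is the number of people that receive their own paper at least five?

141

# with exactly i fixed is C(8,i)·!(8-i); sum over i=5..8:
  i=5: C(8,5)·!3 = 56·2 = 112
  i=6: C(8,6)·!2 = 28·1 = 28
  i=7: C(8,7)·!1 = 8·0 = 0
  i=8: C(8,8)·!0 = 1·1 = 1
Total = 141.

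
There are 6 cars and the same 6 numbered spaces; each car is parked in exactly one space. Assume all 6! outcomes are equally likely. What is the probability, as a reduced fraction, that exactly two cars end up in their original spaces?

3/16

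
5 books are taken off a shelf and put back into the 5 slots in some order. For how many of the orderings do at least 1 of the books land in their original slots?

# with exactly i fixed is C(5,i)·!(5-i); sum over i=1..5:
  i=1: C(5,1)·!4 = 5·9 = 45
  i=2: C(5,2)·!3 = 10·2 = 20
  i=3: C(5,3)·!2 = 10·1 = 10
  i=4: C(5,4)·!1 = 5·0 = 0
  i=5: C(5,5)·!0 = 1·1 = 1
Total = 76.

76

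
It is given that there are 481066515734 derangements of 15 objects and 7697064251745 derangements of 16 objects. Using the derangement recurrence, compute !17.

130850092279664

!17 = (17-1)·(!16 + !15) = 16·(7697064251745 + 481066515734) = 16·8178130767479 = 130850092279664.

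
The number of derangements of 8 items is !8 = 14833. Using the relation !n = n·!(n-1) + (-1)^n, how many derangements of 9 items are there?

!9 = 9·14833 - 1 = 133496.

133496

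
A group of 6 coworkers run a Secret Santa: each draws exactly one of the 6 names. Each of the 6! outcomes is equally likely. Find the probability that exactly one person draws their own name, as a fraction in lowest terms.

Favorable outcomes: C(6,1)·!5 = 6·44 = 264.
Total outcomes: 6! = 720.
Probability = 264/720 = 11/30.

11/30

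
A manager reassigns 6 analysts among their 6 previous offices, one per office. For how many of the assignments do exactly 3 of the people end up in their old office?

40

Pick the 3 fixed positions: C(6,3) = 20 ways.
The remaining 3 must be deranged: !3 = 2.
Total: 20 × 2 = 40.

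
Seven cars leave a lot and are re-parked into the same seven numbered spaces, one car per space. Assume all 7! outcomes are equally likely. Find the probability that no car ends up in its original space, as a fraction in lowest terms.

103/280

Favorable outcomes: !7 = 1854.
Total outcomes: 7! = 5040.
Probability = 1854/5040 = 103/280.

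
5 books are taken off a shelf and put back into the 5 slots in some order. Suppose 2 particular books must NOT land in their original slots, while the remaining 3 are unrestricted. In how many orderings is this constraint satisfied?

Inclusion-exclusion on the 2 forbidden self-matches:
Σ_{j=0}^{2} (-1)^j C(2,j)(5-j)!
= C(2,0)·5! - C(2,1)·4! + C(2,2)·3!
= 120 - 48 + 6
= 78

78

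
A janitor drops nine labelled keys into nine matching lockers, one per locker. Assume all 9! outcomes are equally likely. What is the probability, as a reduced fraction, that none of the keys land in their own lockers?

Favorable outcomes: !9 = 133496.
Total outcomes: 9! = 362880.
Probability = 133496/362880 = 16687/45360.

16687/45360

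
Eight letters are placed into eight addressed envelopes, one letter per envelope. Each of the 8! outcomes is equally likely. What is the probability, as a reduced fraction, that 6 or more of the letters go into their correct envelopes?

29/40320

Favorable outcomes: Σ_{i≥6} C(8,i)·!(8-i) = 28·1 + 8·0 + 1·1 = 29.
Total outcomes: 8! = 40320.
Probability = 29/40320 = 29/40320.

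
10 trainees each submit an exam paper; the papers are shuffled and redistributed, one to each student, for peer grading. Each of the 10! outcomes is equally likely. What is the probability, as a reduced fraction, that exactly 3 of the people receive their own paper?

103/1680

Favorable outcomes: C(10,3)·!7 = 120·1854 = 222480.
Total outcomes: 10! = 3628800.
Probability = 222480/3628800 = 103/1680.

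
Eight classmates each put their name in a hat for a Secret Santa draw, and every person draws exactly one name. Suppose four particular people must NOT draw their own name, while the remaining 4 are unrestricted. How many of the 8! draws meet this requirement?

24024

Inclusion-exclusion on the 4 forbidden self-matches:
Σ_{j=0}^{4} (-1)^j C(4,j)(8-j)!
= C(4,0)·8! - C(4,1)·7! + C(4,2)·6! - C(4,3)·5! + C(4,4)·4!
= 40320 - 20160 + 4320 - 480 + 24
= 24024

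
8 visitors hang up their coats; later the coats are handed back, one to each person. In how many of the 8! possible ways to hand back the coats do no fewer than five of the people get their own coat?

141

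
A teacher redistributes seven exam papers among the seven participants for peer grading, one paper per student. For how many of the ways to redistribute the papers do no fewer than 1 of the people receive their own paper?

Sum C(7,i)·!(7-i) for i = 1..7:
  i=1: C(7,1)·!6 = 7·265 = 1855
  i=2: C(7,2)·!5 = 21·44 = 924
  i=3: C(7,3)·!4 = 35·9 = 315
  i=4: C(7,4)·!3 = 35·2 = 70
  i=5: C(7,5)·!2 = 21·1 = 21
  i=6: C(7,6)·!1 = 7·0 = 0
  i=7: C(7,7)·!0 = 1·1 = 1
Total = 3186.

3186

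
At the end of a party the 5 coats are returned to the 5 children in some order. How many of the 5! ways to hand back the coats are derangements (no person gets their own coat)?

By inclusion-exclusion, !5 = Σ (-1)^k · 5!/k! for k=0..5
= 5! - 5!/1! + 5!/2! - 5!/3! + 5!/4! - 5!/5!
= 120 - 120 + 60 - 20 + 5 - 1
= 44

44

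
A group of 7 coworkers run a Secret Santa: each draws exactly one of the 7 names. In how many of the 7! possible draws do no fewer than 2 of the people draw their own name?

Sum C(7,i)·!(7-i) for i = 2..7:
  i=2: C(7,2)·!5 = 21·44 = 924
  i=3: C(7,3)·!4 = 35·9 = 315
  i=4: C(7,4)·!3 = 35·2 = 70
  i=5: C(7,5)·!2 = 21·1 = 21
  i=6: C(7,6)·!1 = 7·0 = 0
  i=7: C(7,7)·!0 = 1·1 = 1
Total = 1331.

1331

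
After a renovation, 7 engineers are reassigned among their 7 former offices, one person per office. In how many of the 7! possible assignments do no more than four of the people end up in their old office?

Sum C(7,i)·!(7-i) for i = 0..4:
  i=0: C(7,0)·!7 = 1·1854 = 1854
  i=1: C(7,1)·!6 = 7·265 = 1855
  i=2: C(7,2)·!5 = 21·44 = 924
  i=3: C(7,3)·!4 = 35·9 = 315
  i=4: C(7,4)·!3 = 35·2 = 70
Total = 5018.

5018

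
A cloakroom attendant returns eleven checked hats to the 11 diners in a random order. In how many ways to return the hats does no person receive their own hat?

14684570

By inclusion-exclusion, !11 = Σ (-1)^k · 11!/k! for k=0..11
= 11! - 11!/1! + 11!/2! - 11!/3! + 11!/4! - 11!/5! + 11!/6! - 11!/7! + 11!/8! - 11!/9! + 11!/10! - 11!/11!
= 39916800 - 39916800 + 19958400 - 6652800 + 1663200 - 332640 + 55440 - 7920 + 990 - 110 + 11 - 1
= 14684570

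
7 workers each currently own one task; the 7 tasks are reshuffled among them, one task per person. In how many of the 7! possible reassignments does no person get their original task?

!7 is the nearest integer to 7!/e.
7! = 5040, and 5040/e ≈ 1854.11, so !7 = 1854.

1854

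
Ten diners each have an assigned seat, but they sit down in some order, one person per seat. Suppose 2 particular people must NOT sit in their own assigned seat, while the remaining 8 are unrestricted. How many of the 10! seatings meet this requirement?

2943360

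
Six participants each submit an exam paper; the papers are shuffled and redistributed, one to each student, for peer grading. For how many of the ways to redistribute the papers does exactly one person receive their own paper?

264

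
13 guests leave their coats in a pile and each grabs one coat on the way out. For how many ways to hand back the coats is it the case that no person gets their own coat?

!13 = 13! · Σ_{k=0}^{13} (-1)^k/k!
= 13! - 13!/1! + 13!/2! - 13!/3! + 13!/4! - 13!/5! + 13!/6! - 13!/7! + 13!/8! - 13!/9! + 13!/10! - 13!/11! + 13!/12! - 13!/13!
= 6227020800 - 6227020800 + 3113510400 - 1037836800 + 259459200 - 51891840 + 8648640 - 1235520 + 154440 - 17160 + 1716 - 156 + 13 - 1
= 2290792932

2290792932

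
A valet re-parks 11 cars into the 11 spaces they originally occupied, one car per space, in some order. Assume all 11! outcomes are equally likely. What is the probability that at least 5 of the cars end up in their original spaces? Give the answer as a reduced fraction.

Favorable outcomes: Σ_{i≥5} C(11,i)·!(11-i) = 462·265 + 462·44 + 330·9 + 165·2 + 55·1 + 11·0 + 1·1 = 146114.
Total outcomes: 11! = 39916800.
Probability = 146114/39916800 = 73057/19958400.

73057/19958400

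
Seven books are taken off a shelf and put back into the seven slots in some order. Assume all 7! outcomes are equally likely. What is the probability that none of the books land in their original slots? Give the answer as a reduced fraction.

Favorable outcomes: !7 = 1854.
Total outcomes: 7! = 5040.
Probability = 1854/5040 = 103/280.

103/280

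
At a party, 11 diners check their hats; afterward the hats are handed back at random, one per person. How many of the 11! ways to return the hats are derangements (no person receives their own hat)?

By inclusion-exclusion, !11 = Σ (-1)^k · 11!/k! for k=0..11
= 11! - 11!/1! + 11!/2! - 11!/3! + 11!/4! - 11!/5! + 11!/6! - 11!/7! + 11!/8! - 11!/9! + 11!/10! - 11!/11!
= 39916800 - 39916800 + 19958400 - 6652800 + 1663200 - 332640 + 55440 - 7920 + 990 - 110 + 11 - 1
= 14684570

14684570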